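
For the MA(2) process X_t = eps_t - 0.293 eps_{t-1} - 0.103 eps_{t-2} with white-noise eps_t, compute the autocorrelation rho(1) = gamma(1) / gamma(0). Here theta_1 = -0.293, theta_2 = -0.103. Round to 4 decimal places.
\rho(1) = -0.2397

For an MA(q) process with theta_0 = 1, the autocovariance is
  gamma(k) = sigma^2 * sum_{i=0..q-k} theta_i * theta_{i+k},
and rho(k) = gamma(k) / gamma(0). Sigma^2 cancels.
  numerator   = (1)*(-0.293) + (-0.293)*(-0.103) = -0.262821.
  denominator = (1)^2 + (-0.293)^2 + (-0.103)^2 = 1.096458.
  rho(1) = -0.262821 / 1.096458 = -0.2397.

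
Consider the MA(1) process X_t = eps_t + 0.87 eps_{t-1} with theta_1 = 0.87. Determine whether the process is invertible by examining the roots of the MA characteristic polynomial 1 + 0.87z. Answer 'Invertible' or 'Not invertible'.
\text{Invertible}

The MA(q) characteristic polynomial is P(z) = 1 + 0.87z.
Invertibility requires all roots to lie outside the unit circle, i.e. |z| > 1 for every root.
This is linear in z: 1 + (0.87) z = 0  =>  z = -1/(0.87) = -1.149425,  |z| = 1.149425.
Moduli of all roots: 1.1494.
All moduli strictly greater than 1? Yes.
Verdict: Invertible.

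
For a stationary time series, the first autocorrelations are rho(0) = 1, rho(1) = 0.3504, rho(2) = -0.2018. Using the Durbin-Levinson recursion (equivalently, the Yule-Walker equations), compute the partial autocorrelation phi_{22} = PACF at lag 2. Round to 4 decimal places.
\phi_{22} = -0.3700

The PACF at lag k is phi_{kk}, the last component of the solution
to the Yule-Walker system G_k phi = r_k where
  (G_k)_{ij} = rho(|i - j|), (r_k)_i = rho(i), i,j = 1..k.
Equivalently, Durbin-Levinson gives phi_{kk} iteratively:
  phi_{11} = rho(1)
  phi_{kk} = [rho(k) - sum_{j=1..k-1} phi_{k-1,j} rho(k-j)]
            / [1 - sum_{j=1..k-1} phi_{k-1,j} rho(j)],
  phi_{k,j} = phi_{k-1,j} - phi_{kk} phi_{k-1,k-j},  j = 1..k-1.
Step k = 1:
  phi_11 = rho(1) = 0.3504.
Step k = 2:
  phi_22 = [rho(2) - phi_11 rho(1)] / [1 - phi_11 rho(1)] = [-0.2018 - (0.3504)(0.3504)] / [1 - (0.3504)(0.3504)]
         = -0.32458016 / 0.87721984 = -0.37.
Therefore phi_{22} = -0.3700.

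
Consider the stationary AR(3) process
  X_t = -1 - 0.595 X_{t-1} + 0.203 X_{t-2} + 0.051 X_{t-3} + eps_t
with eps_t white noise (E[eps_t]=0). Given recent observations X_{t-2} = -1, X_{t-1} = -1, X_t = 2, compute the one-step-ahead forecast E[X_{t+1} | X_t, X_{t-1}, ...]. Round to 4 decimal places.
E[X_{t+1} \mid \mathcal F_t] = -2.4440

For an AR(p) model X_t = c + sum_i phi_i X_{t-i} + eps_t, the
one-step-ahead conditional mean is
  E[X_{t+1} | X_t, ...] = c + sum_i phi_i X_{t+1-i}.
Substitute known values:
  E[X_{t+1} | ...] = -1 + (-0.595) * (2) + (0.203) * (-1) + (0.051) * (-1)
                   = -2.4440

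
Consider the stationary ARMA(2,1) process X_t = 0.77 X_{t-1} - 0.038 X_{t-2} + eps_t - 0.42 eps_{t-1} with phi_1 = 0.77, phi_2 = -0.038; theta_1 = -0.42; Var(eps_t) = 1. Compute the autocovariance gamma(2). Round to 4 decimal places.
\gamma(2) = 0.3454

Multiply the model equation by X_{t-k} and take expectations. With theta_0 = psi_0 = 1 and psi_j the MA(infinity) weights, this gives
  gamma(k) - sum_i phi_i gamma(k-i) = c_k,
  c_k = sigma^2 * sum_{j=k..q} theta_j psi_{j-k}   (c_k = 0 for k > q),
using gamma(-m) = gamma(m).
psi-weights needed (psi_j = theta_j + sum_i phi_i psi_{j-i}):
  psi_1 = theta_1 + phi_1 = -0.42 + (0.77) = 0.35
Right-hand sides:
  c_0 = sigma^2 (1 + theta_1 psi_1) = 1 * (1 + (-0.42)(0.35)) = 1 * 0.853 = 0.853
  c_1 = sigma^2 theta_1 = 1 * (-0.42) = -0.42
  c_2 = 0
Equations for k = 0, 1, 2 (AR order 2, c_2 = 0):
  (E0) gamma(0) = phi_1 gamma(1) + phi_2 gamma(2) + c_0
  (E1) gamma(1) = phi_1 gamma(0) + phi_2 gamma(1) + c_1
  (E2) gamma(2) = phi_1 gamma(1) + phi_2 gamma(0)
From (E1): gamma(1) = A gamma(0) + B with
  A = phi_1 / (1 - phi_2) = 0.77 / 1.038 = 0.741811,   B = c_1 / (1 - phi_2) = -0.42 / 1.038 = -0.404624.
Insert (E2) into (E0): gamma(0) (1 - phi_2^2) = phi_1 (1 + phi_2) gamma(1) + c_0.
  phi_1 (1 + phi_2) = (0.77)(0.962) = 0.74074,   1 - phi_2^2 = 0.998556.
Replace gamma(1) by A gamma(0) + B and collect gamma(0):
  gamma(0) [0.998556 - (0.74074)(0.741811)] = (0.74074)(-0.404624) + 0.853
  gamma(0) * 0.449067 = 0.553279
  gamma(0) = 0.553279 / 0.449067 = 1.232063.
  gamma(1) = A gamma(0) + B = (0.741811)(1.232063) + (-0.404624) = 0.509334.
  gamma(2) = phi_1 gamma(1) + phi_2 gamma(0) = (0.77)(0.509334) + (-0.038)(1.232063) = 0.345369.
Therefore gamma(2) = 0.3454 (to 4 decimal places).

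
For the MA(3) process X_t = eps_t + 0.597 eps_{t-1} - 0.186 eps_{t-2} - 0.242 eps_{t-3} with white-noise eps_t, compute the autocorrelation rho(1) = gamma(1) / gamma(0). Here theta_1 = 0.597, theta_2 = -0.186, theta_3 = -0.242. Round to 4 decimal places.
\rho(1) = 0.3663

For an MA(q) process with theta_0 = 1, the autocovariance is
  gamma(k) = sigma^2 * sum_{i=0..q-k} theta_i * theta_{i+k},
and rho(k) = gamma(k) / gamma(0). Sigma^2 cancels.
  numerator   = (1)*(0.597) + (0.597)*(-0.186) + (-0.186)*(-0.242) = 0.53097.
  denominator = (1)^2 + (0.597)^2 + (-0.186)^2 + (-0.242)^2 = 1.449569.
  rho(1) = 0.53097 / 1.449569 = 0.3663.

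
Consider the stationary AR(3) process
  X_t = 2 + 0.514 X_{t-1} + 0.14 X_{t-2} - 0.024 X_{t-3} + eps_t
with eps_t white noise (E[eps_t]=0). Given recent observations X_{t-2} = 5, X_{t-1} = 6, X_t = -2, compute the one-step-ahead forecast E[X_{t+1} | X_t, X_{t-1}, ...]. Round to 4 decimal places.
E[X_{t+1} \mid \mathcal F_t] = 1.6920

For an AR(p) model X_t = c + sum_i phi_i X_{t-i} + eps_t, the
one-step-ahead conditional mean is
  E[X_{t+1} | X_t, ...] = c + sum_i phi_i X_{t+1-i}.
Substitute known values:
  E[X_{t+1} | ...] = 2 + (0.514) * (-2) + (0.14) * (6) + (-0.024) * (5)
                   = 1.6920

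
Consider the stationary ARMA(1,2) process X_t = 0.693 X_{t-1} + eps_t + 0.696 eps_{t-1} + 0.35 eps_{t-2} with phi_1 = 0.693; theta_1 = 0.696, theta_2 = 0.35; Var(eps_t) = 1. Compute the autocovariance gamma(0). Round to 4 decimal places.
\gamma(0) = 6.2441

Multiply the model equation by X_{t-k} and take expectations. With theta_0 = psi_0 = 1 and psi_j the MA(infinity) weights, this gives
  gamma(k) - sum_i phi_i gamma(k-i) = c_k,
  c_k = sigma^2 * sum_{j=k..q} theta_j psi_{j-k}   (c_k = 0 for k > q),
using gamma(-m) = gamma(m).
psi-weights needed (psi_j = theta_j + sum_i phi_i psi_{j-i}):
  psi_1 = theta_1 + phi_1 = 0.696 + (0.693) = 1.389
  psi_2 = theta_2 + phi_1 psi_1 = 0.35 + (0.693)(1.389) = 1.312577
Right-hand sides:
  c_0 = sigma^2 (1 + theta_1 psi_1 + theta_2 psi_2) = 1 * (1 + (0.696)(1.389) + (0.35)(1.312577)) = 1 * 2.426146 = 2.426146
  c_1 = sigma^2 (theta_1 + theta_2 psi_1) = 1 * (0.696 + (0.35)(1.389)) = 1.18215
  c_2 = sigma^2 theta_2 = 1 * (0.35) = 0.35
Equations for k = 0 and k = 1 (AR order 1):
  gamma(0) = phi_1 gamma(1) + c_0
  gamma(1) = phi_1 gamma(0) + c_1
Substituting the second into the first: gamma(0) (1 - phi_1^2) = c_0 + phi_1 c_1, so
  gamma(0) = (c_0 + phi_1 c_1) / (1 - phi_1^2) = (2.426146 + (0.693)(1.18215)) / (1 - (0.693)^2) = 3.245376 / 0.519751 = 6.244097.
Therefore gamma(0) = 6.2441 (to 4 decimal places).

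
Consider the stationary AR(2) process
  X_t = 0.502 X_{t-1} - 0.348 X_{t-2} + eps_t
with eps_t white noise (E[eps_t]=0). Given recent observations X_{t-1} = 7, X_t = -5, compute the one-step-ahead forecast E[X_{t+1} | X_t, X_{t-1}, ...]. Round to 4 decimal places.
E[X_{t+1} \mid \mathcal F_t] = -4.9460

For an AR(p) model X_t = c + sum_i phi_i X_{t-i} + eps_t, the
one-step-ahead conditional mean is
  E[X_{t+1} | X_t, ...] = c + sum_i phi_i X_{t+1-i}.
Substitute known values:
  E[X_{t+1} | ...] = (0.502) * (-5) + (-0.348) * (7)
                   = -4.9460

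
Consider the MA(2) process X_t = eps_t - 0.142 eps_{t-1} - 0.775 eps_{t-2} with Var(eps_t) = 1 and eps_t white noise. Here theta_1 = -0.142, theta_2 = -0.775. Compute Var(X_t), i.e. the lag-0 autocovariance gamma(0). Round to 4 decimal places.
\gamma(0) = 1.6208

For an MA(q) process X_t = eps_t + sum_i theta_i eps_{t-i} with
Var(eps_t) = sigma^2, the variance is
  gamma(0) = sigma^2 * (1 + sum_i theta_i^2).
  sum_i theta_i^2 = (-0.142)^2 + (-0.775)^2 = 0.020164 + 0.600625 = 0.620789.
  gamma(0) = 1 * (1 + 0.620789) = 1 * 1.620789 = 1.620789, which rounds to 1.6208.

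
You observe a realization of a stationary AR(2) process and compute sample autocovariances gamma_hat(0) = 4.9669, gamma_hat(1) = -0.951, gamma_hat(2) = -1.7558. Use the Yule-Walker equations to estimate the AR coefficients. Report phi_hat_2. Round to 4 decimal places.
\hat\phi_{2} = -0.4050

The Yule-Walker equations for an AR(p) process read, in matrix form,
  Gamma_p phi = r_p,   with   (Gamma_p)_{ij} = gamma(|i - j|),
                       (r_p)_i = gamma(i),   i,j = 1..p.
Substitute the sample gammas (Toeplitz matrix and right-hand side of size 2):
  Gamma_p = [[4.9669, -0.951], [-0.951, 4.9669]]
  r_p     = [-0.951, -1.7558]
Written out:
  4.9669 phi_1 - 0.951 phi_2 = -0.951
  -0.951 phi_1 + 4.9669 phi_2 = -1.7558
Solve by Cramer's rule:
  det = gamma(0)^2 - gamma(1)^2 = (4.9669)^2 - (-0.951)^2 = 24.67009561 - 0.904401 = 23.76569461
  phi_hat_1 = [gamma(1) gamma(0) - gamma(1) gamma(2)] / det = [(-0.951)(4.9669) - (-0.951)(-1.7558)] / 23.76569461 = -6.3932877 / 23.76569461 = -0.269
  phi_hat_2 = [gamma(0) gamma(2) - gamma(1)^2] / det = [(4.9669)(-1.7558) - (-0.951)^2] / 23.76569461 = -9.62528402 / 23.76569461 = -0.405
So phi_hat = [-0.2690, -0.4050].
Therefore phi_hat_2 = -0.4050.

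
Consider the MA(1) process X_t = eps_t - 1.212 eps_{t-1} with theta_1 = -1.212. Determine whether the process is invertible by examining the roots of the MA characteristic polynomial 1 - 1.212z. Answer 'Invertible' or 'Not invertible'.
\text{Not invertible}

The MA(q) characteristic polynomial is P(z) = 1 - 1.212z.
Invertibility requires all roots to lie outside the unit circle, i.e. |z| > 1 for every root.
This is linear in z: 1 + (-1.212) z = 0  =>  z = -1/(-1.212) = 0.825083,  |z| = 0.825083.
Moduli of all roots: 0.8251.
All moduli strictly greater than 1? No.
Verdict: Not invertible.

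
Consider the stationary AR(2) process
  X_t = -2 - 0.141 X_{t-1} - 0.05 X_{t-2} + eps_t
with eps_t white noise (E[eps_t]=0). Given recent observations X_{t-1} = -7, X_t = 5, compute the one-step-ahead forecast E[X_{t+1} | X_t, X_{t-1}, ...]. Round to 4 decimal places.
E[X_{t+1} \mid \mathcal F_t] = -2.3550

For an AR(p) model X_t = c + sum_i phi_i X_{t-i} + eps_t, the
one-step-ahead conditional mean is
  E[X_{t+1} | X_t, ...] = c + sum_i phi_i X_{t+1-i}.
Substitute known values:
  E[X_{t+1} | ...] = -2 + (-0.141) * (5) + (-0.05) * (-7)
                   = -2.3550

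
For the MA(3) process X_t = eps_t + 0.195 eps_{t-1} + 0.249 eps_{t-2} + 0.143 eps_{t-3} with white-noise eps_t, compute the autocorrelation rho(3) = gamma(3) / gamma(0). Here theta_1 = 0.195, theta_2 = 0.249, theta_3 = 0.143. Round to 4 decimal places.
\rho(3) = 0.1276

For an MA(q) process with theta_0 = 1, the autocovariance is
  gamma(k) = sigma^2 * sum_{i=0..q-k} theta_i * theta_{i+k},
and rho(k) = gamma(k) / gamma(0). Sigma^2 cancels.
  numerator   = (1)*(0.143) = 0.143.
  denominator = (1)^2 + (0.195)^2 + (0.249)^2 + (0.143)^2 = 1.120475.
  rho(3) = 0.143 / 1.120475 = 0.1276.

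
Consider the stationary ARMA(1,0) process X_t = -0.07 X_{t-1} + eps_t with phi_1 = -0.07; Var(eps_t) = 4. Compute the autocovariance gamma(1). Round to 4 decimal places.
\gamma(1) = -0.2814

Multiply the model equation by X_{t-k} and take expectations. With theta_0 = psi_0 = 1 and psi_j the MA(infinity) weights, this gives
  gamma(k) - sum_i phi_i gamma(k-i) = c_k,
  c_k = sigma^2 * sum_{j=k..q} theta_j psi_{j-k}   (c_k = 0 for k > q),
using gamma(-m) = gamma(m).
Pure AR (q = 0): c_0 = sigma^2 = 4, c_k = 0 for k >= 1.
Equations for k = 0 and k = 1 (AR order 1):
  gamma(0) = phi_1 gamma(1) + c_0
  gamma(1) = phi_1 gamma(0) + c_1
Substituting the second into the first: gamma(0) (1 - phi_1^2) = c_0 + phi_1 c_1, so
  gamma(0) = c_0 / (1 - phi_1^2) = 4 / (1 - (-0.07)^2) = 4 / 0.9951 = 4.019697.
  gamma(1) = phi_1 gamma(0) = (-0.07)(4.019697) = -0.281379.
Therefore gamma(1) = -0.2814 (to 4 decimal places).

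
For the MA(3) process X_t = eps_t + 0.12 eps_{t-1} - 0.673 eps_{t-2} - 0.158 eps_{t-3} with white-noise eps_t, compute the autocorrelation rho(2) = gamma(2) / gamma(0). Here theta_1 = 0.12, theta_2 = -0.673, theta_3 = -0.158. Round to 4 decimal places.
\rho(2) = -0.4637

For an MA(q) process with theta_0 = 1, the autocovariance is
  gamma(k) = sigma^2 * sum_{i=0..q-k} theta_i * theta_{i+k},
and rho(k) = gamma(k) / gamma(0). Sigma^2 cancels.
  numerator   = (1)*(-0.673) + (0.12)*(-0.158) = -0.69196.
  denominator = (1)^2 + (0.12)^2 + (-0.673)^2 + (-0.158)^2 = 1.492293.
  rho(2) = -0.69196 / 1.492293 = -0.4637.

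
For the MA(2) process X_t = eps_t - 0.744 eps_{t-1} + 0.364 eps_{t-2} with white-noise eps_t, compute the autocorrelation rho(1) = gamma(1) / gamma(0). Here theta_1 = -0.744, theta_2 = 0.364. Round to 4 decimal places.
\rho(1) = -0.6019

For an MA(q) process with theta_0 = 1, the autocovariance is
  gamma(k) = sigma^2 * sum_{i=0..q-k} theta_i * theta_{i+k},
and rho(k) = gamma(k) / gamma(0). Sigma^2 cancels.
  numerator   = (1)*(-0.744) + (-0.744)*(0.364) = -1.014816.
  denominator = (1)^2 + (-0.744)^2 + (0.364)^2 = 1.686032.
  rho(1) = -1.014816 / 1.686032 = -0.6019.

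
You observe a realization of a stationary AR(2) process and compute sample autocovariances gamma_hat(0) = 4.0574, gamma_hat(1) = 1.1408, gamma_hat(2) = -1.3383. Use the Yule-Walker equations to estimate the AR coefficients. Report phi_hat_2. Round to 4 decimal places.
\hat\phi_{2} = -0.4440

The Yule-Walker equations for an AR(p) process read, in matrix form,
  Gamma_p phi = r_p,   with   (Gamma_p)_{ij} = gamma(|i - j|),
                       (r_p)_i = gamma(i),   i,j = 1..p.
Substitute the sample gammas (Toeplitz matrix and right-hand side of size 2):
  Gamma_p = [[4.0574, 1.1408], [1.1408, 4.0574]]
  r_p     = [1.1408, -1.3383]
Written out:
  4.0574 phi_1 + 1.1408 phi_2 = 1.1408
  1.1408 phi_1 + 4.0574 phi_2 = -1.3383
Solve by Cramer's rule:
  det = gamma(0)^2 - gamma(1)^2 = (4.0574)^2 - (1.1408)^2 = 16.46249476 - 1.30142464 = 15.16107012
  phi_hat_1 = [gamma(1) gamma(0) - gamma(1) gamma(2)] / det = [(1.1408)(4.0574) - (1.1408)(-1.3383)] / 15.16107012 = 6.15541456 / 15.16107012 = 0.406
  phi_hat_2 = [gamma(0) gamma(2) - gamma(1)^2] / det = [(4.0574)(-1.3383) - (1.1408)^2] / 15.16107012 = -6.73144306 / 15.16107012 = -0.444
So phi_hat = [0.4060, -0.4440].
Therefore phi_hat_2 = -0.4440.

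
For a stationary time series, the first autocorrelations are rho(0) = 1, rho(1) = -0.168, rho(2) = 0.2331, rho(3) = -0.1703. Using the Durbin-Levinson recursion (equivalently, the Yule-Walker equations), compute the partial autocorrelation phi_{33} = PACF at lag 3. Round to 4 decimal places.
\phi_{33} = -0.1120

The PACF at lag k is phi_{kk}, the last component of the solution
to the Yule-Walker system G_k phi = r_k where
  (G_k)_{ij} = rho(|i - j|), (r_k)_i = rho(i), i,j = 1..k.
Equivalently, Durbin-Levinson gives phi_{kk} iteratively:
  phi_{11} = rho(1)
  phi_{kk} = [rho(k) - sum_{j=1..k-1} phi_{k-1,j} rho(k-j)]
            / [1 - sum_{j=1..k-1} phi_{k-1,j} rho(j)],
  phi_{k,j} = phi_{k-1,j} - phi_{kk} phi_{k-1,k-j},  j = 1..k-1.
Step k = 1:
  phi_11 = rho(1) = -0.168.
Step k = 2:
  phi_22 = [rho(2) - phi_11 rho(1)] / [1 - phi_11 rho(1)] = [0.2331 - (-0.168)(-0.168)] / [1 - (-0.168)(-0.168)]
         = 0.204876 / 0.971776 = 0.210826.
  Update: phi_21 = phi_11 - phi_22 phi_11 = -0.168 - (0.210826)(-0.168) = -0.132581.
Step k = 3:
  phi_33 = [rho(3) - phi_21 rho(2) - phi_22 rho(1)] / [1 - phi_21 rho(1) - phi_22 rho(2)]
    numerator   = -0.1703 - (-0.132581)(0.2331) - (0.210826)(-0.168) = -0.1039765
    denominator = 1 - (-0.132581)(-0.168) - (0.210826)(0.2331) = 0.92858274
  phi_33 = -0.1039765 / 0.92858274 = -0.112.
Therefore phi_{33} = -0.1120.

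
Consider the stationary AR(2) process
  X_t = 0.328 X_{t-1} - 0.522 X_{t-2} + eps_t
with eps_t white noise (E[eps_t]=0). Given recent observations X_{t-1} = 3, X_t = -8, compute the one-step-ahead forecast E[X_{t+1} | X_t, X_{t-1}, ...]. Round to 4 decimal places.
E[X_{t+1} \mid \mathcal F_t] = -4.1900

For an AR(p) model X_t = c + sum_i phi_i X_{t-i} + eps_t, the
one-step-ahead conditional mean is
  E[X_{t+1} | X_t, ...] = c + sum_i phi_i X_{t+1-i}.
Substitute known values:
  E[X_{t+1} | ...] = (0.328) * (-8) + (-0.522) * (3)
                   = -4.1900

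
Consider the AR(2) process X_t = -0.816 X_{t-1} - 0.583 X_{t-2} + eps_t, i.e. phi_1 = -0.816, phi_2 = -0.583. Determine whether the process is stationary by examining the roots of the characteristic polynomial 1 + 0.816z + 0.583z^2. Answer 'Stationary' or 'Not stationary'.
\text{Stationary}

The AR(p) characteristic polynomial is P(z) = 1 + 0.816z + 0.583z^2.
Stationarity requires all roots to lie outside the unit circle, i.e. |z| > 1 for every root.
Set 1 + (0.816) z + (0.583) z^2 = 0, i.e. a z^2 + b z + c = 0 with a = 0.583, b = 0.816, c = 1.
Discriminant D = b^2 - 4ac = (0.816)^2 - 4*(0.583)*1 = 0.665856 - (2.332) = -1.666144.
D < 0, so the roots are the complex-conjugate pair z = (-b +/- i sqrt(-D)) / (2a) = -0.6998 +/- 1.107i.
For a conjugate pair |z|^2 = z * conj(z) = (product of roots) = c/a = 1/(0.583) = 1.715266, so |z| = sqrt(1.715266) = 1.3097 for both roots.
Moduli of all roots: 1.3097, 1.3097.
All moduli strictly greater than 1? Yes.
Verdict: Stationary.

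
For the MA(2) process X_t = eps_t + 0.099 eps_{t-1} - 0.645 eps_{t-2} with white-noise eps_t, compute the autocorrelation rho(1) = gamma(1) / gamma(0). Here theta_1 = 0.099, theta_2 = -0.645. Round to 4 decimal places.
\rho(1) = 0.0246

For an MA(q) process with theta_0 = 1, the autocovariance is
  gamma(k) = sigma^2 * sum_{i=0..q-k} theta_i * theta_{i+k},
and rho(k) = gamma(k) / gamma(0). Sigma^2 cancels.
  numerator   = (1)*(0.099) + (0.099)*(-0.645) = 0.035145.
  denominator = (1)^2 + (0.099)^2 + (-0.645)^2 = 1.425826.
  rho(1) = 0.035145 / 1.425826 = 0.0246.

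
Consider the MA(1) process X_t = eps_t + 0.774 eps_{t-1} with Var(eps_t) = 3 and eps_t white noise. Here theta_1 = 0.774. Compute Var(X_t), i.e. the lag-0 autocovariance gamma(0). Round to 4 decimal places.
\gamma(0) = 4.7972

For an MA(q) process X_t = eps_t + sum_i theta_i eps_{t-i} with
Var(eps_t) = sigma^2, the variance is
  gamma(0) = sigma^2 * (1 + sum_i theta_i^2).
  sum_i theta_i^2 = (0.774)^2 = 0.599076.
  gamma(0) = 3 * (1 + 0.599076) = 3 * 1.599076 = 4.797228, which rounds to 4.7972.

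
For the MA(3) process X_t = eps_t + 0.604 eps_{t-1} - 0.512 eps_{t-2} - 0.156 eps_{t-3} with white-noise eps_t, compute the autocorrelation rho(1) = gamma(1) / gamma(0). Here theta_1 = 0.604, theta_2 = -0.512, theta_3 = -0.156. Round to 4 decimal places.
\rho(1) = 0.2269

For an MA(q) process with theta_0 = 1, the autocovariance is
  gamma(k) = sigma^2 * sum_{i=0..q-k} theta_i * theta_{i+k},
and rho(k) = gamma(k) / gamma(0). Sigma^2 cancels.
  numerator   = (1)*(0.604) + (0.604)*(-0.512) + (-0.512)*(-0.156) = 0.374624.
  denominator = (1)^2 + (0.604)^2 + (-0.512)^2 + (-0.156)^2 = 1.651296.
  rho(1) = 0.374624 / 1.651296 = 0.2269.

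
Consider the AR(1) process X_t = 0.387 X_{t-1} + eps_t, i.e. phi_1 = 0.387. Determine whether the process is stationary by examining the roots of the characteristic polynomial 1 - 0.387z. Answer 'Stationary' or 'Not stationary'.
\text{Stationary}

The AR(p) characteristic polynomial is P(z) = 1 - 0.387z.
Stationarity requires all roots to lie outside the unit circle, i.e. |z| > 1 for every root.
This is linear in z: 1 + (-0.387) z = 0  =>  z = -1/(-0.387) = 2.583979,  |z| = 2.583979.
Moduli of all roots: 2.5840.
All moduli strictly greater than 1? Yes.
Verdict: Stationary.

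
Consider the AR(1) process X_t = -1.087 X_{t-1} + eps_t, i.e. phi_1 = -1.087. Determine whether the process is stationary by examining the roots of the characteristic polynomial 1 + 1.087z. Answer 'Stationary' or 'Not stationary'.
\text{Not stationary}

The AR(p) characteristic polynomial is P(z) = 1 + 1.087z.
Stationarity requires all roots to lie outside the unit circle, i.e. |z| > 1 for every root.
This is linear in z: 1 + (1.087) z = 0  =>  z = -1/(1.087) = -0.919963,  |z| = 0.919963.
Moduli of all roots: 0.9200.
All moduli strictly greater than 1? No.
Verdict: Not stationary.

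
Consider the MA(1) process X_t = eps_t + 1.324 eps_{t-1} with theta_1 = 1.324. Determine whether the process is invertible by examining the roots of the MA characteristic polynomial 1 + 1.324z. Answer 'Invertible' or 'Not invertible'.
\text{Not invertible}

The MA(q) characteristic polynomial is P(z) = 1 + 1.324z.
Invertibility requires all roots to lie outside the unit circle, i.e. |z| > 1 for every root.
This is linear in z: 1 + (1.324) z = 0  =>  z = -1/(1.324) = -0.755287,  |z| = 0.755287.
Moduli of all roots: 0.7553.
All moduli strictly greater than 1? No.
Verdict: Not invertible.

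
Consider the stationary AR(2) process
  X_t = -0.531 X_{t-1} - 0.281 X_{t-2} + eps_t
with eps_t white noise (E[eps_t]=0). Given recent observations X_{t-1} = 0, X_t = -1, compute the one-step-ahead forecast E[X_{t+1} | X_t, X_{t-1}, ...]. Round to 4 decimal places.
E[X_{t+1} \mid \mathcal F_t] = 0.5310

For an AR(p) model X_t = c + sum_i phi_i X_{t-i} + eps_t, the
one-step-ahead conditional mean is
  E[X_{t+1} | X_t, ...] = c + sum_i phi_i X_{t+1-i}.
Substitute known values:
  E[X_{t+1} | ...] = (-0.531) * (-1) + (-0.281) * (0)
                   = 0.5310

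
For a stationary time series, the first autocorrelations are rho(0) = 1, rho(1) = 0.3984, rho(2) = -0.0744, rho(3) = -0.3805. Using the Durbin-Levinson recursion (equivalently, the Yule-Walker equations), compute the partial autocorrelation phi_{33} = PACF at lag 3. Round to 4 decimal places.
\phi_{33} = -0.2990

The PACF at lag k is phi_{kk}, the last component of the solution
to the Yule-Walker system G_k phi = r_k where
  (G_k)_{ij} = rho(|i - j|), (r_k)_i = rho(i), i,j = 1..k.
Equivalently, Durbin-Levinson gives phi_{kk} iteratively:
  phi_{11} = rho(1)
  phi_{kk} = [rho(k) - sum_{j=1..k-1} phi_{k-1,j} rho(k-j)]
            / [1 - sum_{j=1..k-1} phi_{k-1,j} rho(j)],
  phi_{k,j} = phi_{k-1,j} - phi_{kk} phi_{k-1,k-j},  j = 1..k-1.
Step k = 1:
  phi_11 = rho(1) = 0.3984.
Step k = 2:
  phi_22 = [rho(2) - phi_11 rho(1)] / [1 - phi_11 rho(1)] = [-0.0744 - (0.3984)(0.3984)] / [1 - (0.3984)(0.3984)]
         = -0.23312256 / 0.84127744 = -0.277105.
  Update: phi_21 = phi_11 - phi_22 phi_11 = 0.3984 - (-0.277105)(0.3984) = 0.508799.
Step k = 3:
  phi_33 = [rho(3) - phi_21 rho(2) - phi_22 rho(1)] / [1 - phi_21 rho(1) - phi_22 rho(2)]
    numerator   = -0.3805 - (0.508799)(-0.0744) - (-0.277105)(0.3984) = -0.23224656
    denominator = 1 - (0.508799)(0.3984) - (-0.277105)(-0.0744) = 0.77667791
  phi_33 = -0.23224656 / 0.77667791 = -0.299.
Therefore phi_{33} = -0.2990.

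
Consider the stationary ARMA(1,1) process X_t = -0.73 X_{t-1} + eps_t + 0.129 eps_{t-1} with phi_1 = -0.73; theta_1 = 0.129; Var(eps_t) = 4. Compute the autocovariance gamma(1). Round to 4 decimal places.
\gamma(1) = -4.6620

Multiply the model equation by X_{t-k} and take expectations. With theta_0 = psi_0 = 1 and psi_j the MA(infinity) weights, this gives
  gamma(k) - sum_i phi_i gamma(k-i) = c_k,
  c_k = sigma^2 * sum_{j=k..q} theta_j psi_{j-k}   (c_k = 0 for k > q),
using gamma(-m) = gamma(m).
psi-weights needed (psi_j = theta_j + sum_i phi_i psi_{j-i}):
  psi_1 = theta_1 + phi_1 = 0.129 + (-0.73) = -0.601
Right-hand sides:
  c_0 = sigma^2 (1 + theta_1 psi_1) = 4 * (1 + (0.129)(-0.601)) = 4 * 0.922471 = 3.689884
  c_1 = sigma^2 theta_1 = 4 * (0.129) = 0.516
  c_2 = 0
Equations for k = 0 and k = 1 (AR order 1):
  gamma(0) = phi_1 gamma(1) + c_0
  gamma(1) = phi_1 gamma(0) + c_1
Substituting the second into the first: gamma(0) (1 - phi_1^2) = c_0 + phi_1 c_1, so
  gamma(0) = (c_0 + phi_1 c_1) / (1 - phi_1^2) = (3.689884 + (-0.73)(0.516)) / (1 - (-0.73)^2) = 3.313204 / 0.4671 = 7.093136.
  gamma(1) = phi_1 gamma(0) + c_1 = (-0.73)(7.093136) + (0.516) = -4.66199.
Therefore gamma(1) = -4.6620 (to 4 decimal places).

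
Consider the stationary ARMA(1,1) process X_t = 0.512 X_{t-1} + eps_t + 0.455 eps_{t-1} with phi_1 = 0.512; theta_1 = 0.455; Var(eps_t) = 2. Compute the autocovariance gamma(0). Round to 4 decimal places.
\gamma(0) = 4.5346

Multiply the model equation by X_{t-k} and take expectations. With theta_0 = psi_0 = 1 and psi_j the MA(infinity) weights, this gives
  gamma(k) - sum_i phi_i gamma(k-i) = c_k,
  c_k = sigma^2 * sum_{j=k..q} theta_j psi_{j-k}   (c_k = 0 for k > q),
using gamma(-m) = gamma(m).
psi-weights needed (psi_j = theta_j + sum_i phi_i psi_{j-i}):
  psi_1 = theta_1 + phi_1 = 0.455 + (0.512) = 0.967
Right-hand sides:
  c_0 = sigma^2 (1 + theta_1 psi_1) = 2 * (1 + (0.455)(0.967)) = 2 * 1.439985 = 2.87997
  c_1 = sigma^2 theta_1 = 2 * (0.455) = 0.91
  c_2 = 0
Equations for k = 0 and k = 1 (AR order 1):
  gamma(0) = phi_1 gamma(1) + c_0
  gamma(1) = phi_1 gamma(0) + c_1
Substituting the second into the first: gamma(0) (1 - phi_1^2) = c_0 + phi_1 c_1, so
  gamma(0) = (c_0 + phi_1 c_1) / (1 - phi_1^2) = (2.87997 + (0.512)(0.91)) / (1 - (0.512)^2) = 3.34589 / 0.737856 = 4.534611.
Therefore gamma(0) = 4.5346 (to 4 decimal places).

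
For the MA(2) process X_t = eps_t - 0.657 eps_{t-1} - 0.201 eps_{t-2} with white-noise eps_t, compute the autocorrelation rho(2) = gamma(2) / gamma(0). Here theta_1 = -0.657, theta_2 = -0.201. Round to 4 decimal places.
\rho(2) = -0.1365

For an MA(q) process with theta_0 = 1, the autocovariance is
  gamma(k) = sigma^2 * sum_{i=0..q-k} theta_i * theta_{i+k},
and rho(k) = gamma(k) / gamma(0). Sigma^2 cancels.
  numerator   = (1)*(-0.201) = -0.201.
  denominator = (1)^2 + (-0.657)^2 + (-0.201)^2 = 1.47205.
  rho(2) = -0.201 / 1.47205 = -0.1365.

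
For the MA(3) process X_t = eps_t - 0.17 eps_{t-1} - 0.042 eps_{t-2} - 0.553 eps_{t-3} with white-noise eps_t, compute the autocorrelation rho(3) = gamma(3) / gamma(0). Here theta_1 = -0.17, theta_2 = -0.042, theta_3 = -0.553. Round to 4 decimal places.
\rho(3) = -0.4138

For an MA(q) process with theta_0 = 1, the autocovariance is
  gamma(k) = sigma^2 * sum_{i=0..q-k} theta_i * theta_{i+k},
and rho(k) = gamma(k) / gamma(0). Sigma^2 cancels.
  numerator   = (1)*(-0.553) = -0.553.
  denominator = (1)^2 + (-0.17)^2 + (-0.042)^2 + (-0.553)^2 = 1.336473.
  rho(3) = -0.553 / 1.336473 = -0.4138.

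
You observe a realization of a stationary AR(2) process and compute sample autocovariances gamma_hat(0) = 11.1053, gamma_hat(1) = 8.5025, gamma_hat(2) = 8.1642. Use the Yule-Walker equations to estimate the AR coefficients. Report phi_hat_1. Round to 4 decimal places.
\hat\phi_{1} = 0.4900

The Yule-Walker equations for an AR(p) process read, in matrix form,
  Gamma_p phi = r_p,   with   (Gamma_p)_{ij} = gamma(|i - j|),
                       (r_p)_i = gamma(i),   i,j = 1..p.
Substitute the sample gammas (Toeplitz matrix and right-hand side of size 2):
  Gamma_p = [[11.1053, 8.5025], [8.5025, 11.1053]]
  r_p     = [8.5025, 8.1642]
Written out:
  11.1053 phi_1 + 8.5025 phi_2 = 8.5025
  8.5025 phi_1 + 11.1053 phi_2 = 8.1642
Solve by Cramer's rule:
  det = gamma(0)^2 - gamma(1)^2 = (11.1053)^2 - (8.5025)^2 = 123.32768809 - 72.29250625 = 51.03518184
  phi_hat_1 = [gamma(1) gamma(0) - gamma(1) gamma(2)] / det = [(8.5025)(11.1053) - (8.5025)(8.1642)] / 51.03518184 = 25.00670275 / 51.03518184 = 0.49
  phi_hat_2 = [gamma(0) gamma(2) - gamma(1)^2] / det = [(11.1053)(8.1642) - (8.5025)^2] / 51.03518184 = 18.37338401 / 51.03518184 = 0.36
So phi_hat = [0.4900, 0.3600].
Therefore phi_hat_1 = 0.4900.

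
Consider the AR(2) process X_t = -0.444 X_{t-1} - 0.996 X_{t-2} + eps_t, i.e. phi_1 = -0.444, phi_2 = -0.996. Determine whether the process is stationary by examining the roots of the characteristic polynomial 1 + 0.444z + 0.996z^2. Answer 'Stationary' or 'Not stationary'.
\text{Stationary}

The AR(p) characteristic polynomial is P(z) = 1 + 0.444z + 0.996z^2.
Stationarity requires all roots to lie outside the unit circle, i.e. |z| > 1 for every root.
Set 1 + (0.444) z + (0.996) z^2 = 0, i.e. a z^2 + b z + c = 0 with a = 0.996, b = 0.444, c = 1.
Discriminant D = b^2 - 4ac = (0.444)^2 - 4*(0.996)*1 = 0.197136 - (3.984) = -3.786864.
D < 0, so the roots are the complex-conjugate pair z = (-b +/- i sqrt(-D)) / (2a) = -0.2229 +/- 0.9769i.
For a conjugate pair |z|^2 = z * conj(z) = (product of roots) = c/a = 1/(0.996) = 1.004016, so |z| = sqrt(1.004016) = 1.002 for both roots.
Moduli of all roots: 1.0020, 1.0020.
All moduli strictly greater than 1? Yes.
Verdict: Stationary.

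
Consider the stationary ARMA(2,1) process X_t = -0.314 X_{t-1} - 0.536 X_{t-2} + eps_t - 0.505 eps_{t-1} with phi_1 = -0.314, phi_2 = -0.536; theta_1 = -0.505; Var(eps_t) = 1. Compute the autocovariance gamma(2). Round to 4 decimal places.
\gamma(2) = -0.9065

Multiply the model equation by X_{t-k} and take expectations. With theta_0 = psi_0 = 1 and psi_j the MA(infinity) weights, this gives
  gamma(k) - sum_i phi_i gamma(k-i) = c_k,
  c_k = sigma^2 * sum_{j=k..q} theta_j psi_{j-k}   (c_k = 0 for k > q),
using gamma(-m) = gamma(m).
psi-weights needed (psi_j = theta_j + sum_i phi_i psi_{j-i}):
  psi_1 = theta_1 + phi_1 = -0.505 + (-0.314) = -0.819
Right-hand sides:
  c_0 = sigma^2 (1 + theta_1 psi_1) = 1 * (1 + (-0.505)(-0.819)) = 1 * 1.413595 = 1.413595
  c_1 = sigma^2 theta_1 = 1 * (-0.505) = -0.505
  c_2 = 0
Equations for k = 0, 1, 2 (AR order 2, c_2 = 0):
  (E0) gamma(0) = phi_1 gamma(1) + phi_2 gamma(2) + c_0
  (E1) gamma(1) = phi_1 gamma(0) + phi_2 gamma(1) + c_1
  (E2) gamma(2) = phi_1 gamma(1) + phi_2 gamma(0)
From (E1): gamma(1) = A gamma(0) + B with
  A = phi_1 / (1 - phi_2) = -0.314 / 1.536 = -0.204427,   B = c_1 / (1 - phi_2) = -0.505 / 1.536 = -0.328776.
Insert (E2) into (E0): gamma(0) (1 - phi_2^2) = phi_1 (1 + phi_2) gamma(1) + c_0.
  phi_1 (1 + phi_2) = (-0.314)(0.464) = -0.145696,   1 - phi_2^2 = 0.712704.
Replace gamma(1) by A gamma(0) + B and collect gamma(0):
  gamma(0) [0.712704 - (-0.145696)(-0.204427)] = (-0.145696)(-0.328776) + 1.413595
  gamma(0) * 0.68292 = 1.461496
  gamma(0) = 1.461496 / 0.68292 = 2.14007.
  gamma(1) = A gamma(0) + B = (-0.204427)(2.14007) + (-0.328776) = -0.766264.
  gamma(2) = phi_1 gamma(1) + phi_2 gamma(0) = (-0.314)(-0.766264) + (-0.536)(2.14007) = -0.906471.
Therefore gamma(2) = -0.9065 (to 4 decimal places).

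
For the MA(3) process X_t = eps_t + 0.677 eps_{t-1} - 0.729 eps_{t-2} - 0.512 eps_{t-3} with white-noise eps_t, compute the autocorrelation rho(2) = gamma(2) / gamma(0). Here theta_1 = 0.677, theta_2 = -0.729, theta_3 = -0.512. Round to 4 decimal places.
\rho(2) = -0.4776

For an MA(q) process with theta_0 = 1, the autocovariance is
  gamma(k) = sigma^2 * sum_{i=0..q-k} theta_i * theta_{i+k},
and rho(k) = gamma(k) / gamma(0). Sigma^2 cancels.
  numerator   = (1)*(-0.729) + (0.677)*(-0.512) = -1.075624.
  denominator = (1)^2 + (0.677)^2 + (-0.729)^2 + (-0.512)^2 = 2.251914.
  rho(2) = -1.075624 / 2.251914 = -0.4776.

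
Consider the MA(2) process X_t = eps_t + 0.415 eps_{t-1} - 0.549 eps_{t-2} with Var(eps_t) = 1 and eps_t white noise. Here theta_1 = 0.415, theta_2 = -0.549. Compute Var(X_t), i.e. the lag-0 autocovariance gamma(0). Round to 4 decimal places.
\gamma(0) = 1.4736

For an MA(q) process X_t = eps_t + sum_i theta_i eps_{t-i} with
Var(eps_t) = sigma^2, the variance is
  gamma(0) = sigma^2 * (1 + sum_i theta_i^2).
  sum_i theta_i^2 = (0.415)^2 + (-0.549)^2 = 0.172225 + 0.301401 = 0.473626.
  gamma(0) = 1 * (1 + 0.473626) = 1 * 1.473626 = 1.473626, which rounds to 1.4736.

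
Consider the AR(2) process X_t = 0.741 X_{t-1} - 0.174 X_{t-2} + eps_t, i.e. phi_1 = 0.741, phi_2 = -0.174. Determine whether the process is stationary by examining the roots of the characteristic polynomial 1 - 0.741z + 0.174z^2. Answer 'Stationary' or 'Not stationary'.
\text{Stationary}

The AR(p) characteristic polynomial is P(z) = 1 - 0.741z + 0.174z^2.
Stationarity requires all roots to lie outside the unit circle, i.e. |z| > 1 for every root.
Set 1 + (-0.741) z + (0.174) z^2 = 0, i.e. a z^2 + b z + c = 0 with a = 0.174, b = -0.741, c = 1.
Discriminant D = b^2 - 4ac = (-0.741)^2 - 4*(0.174)*1 = 0.549081 - (0.696) = -0.146919.
D < 0, so the roots are the complex-conjugate pair z = (-b +/- i sqrt(-D)) / (2a) = 2.1293 +/- 1.1014i.
For a conjugate pair |z|^2 = z * conj(z) = (product of roots) = c/a = 1/(0.174) = 5.747126, so |z| = sqrt(5.747126) = 2.3973 for both roots.
Moduli of all roots: 2.3973, 2.3973.
All moduli strictly greater than 1? Yes.
Verdict: Stationary.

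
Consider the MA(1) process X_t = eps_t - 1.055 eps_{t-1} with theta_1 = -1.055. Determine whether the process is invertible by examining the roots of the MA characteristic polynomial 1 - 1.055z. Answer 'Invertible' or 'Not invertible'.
\text{Not invertible}

The MA(q) characteristic polynomial is P(z) = 1 - 1.055z.
Invertibility requires all roots to lie outside the unit circle, i.e. |z| > 1 for every root.
This is linear in z: 1 + (-1.055) z = 0  =>  z = -1/(-1.055) = 0.947867,  |z| = 0.947867.
Moduli of all roots: 0.9479.
All moduli strictly greater than 1? No.
Verdict: Not invertible.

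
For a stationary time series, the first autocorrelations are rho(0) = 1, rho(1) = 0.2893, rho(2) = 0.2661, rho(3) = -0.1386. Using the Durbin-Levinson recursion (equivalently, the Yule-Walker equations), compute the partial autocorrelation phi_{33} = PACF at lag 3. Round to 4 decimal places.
\phi_{33} = -0.2930

The PACF at lag k is phi_{kk}, the last component of the solution
to the Yule-Walker system G_k phi = r_k where
  (G_k)_{ij} = rho(|i - j|), (r_k)_i = rho(i), i,j = 1..k.
Equivalently, Durbin-Levinson gives phi_{kk} iteratively:
  phi_{11} = rho(1)
  phi_{kk} = [rho(k) - sum_{j=1..k-1} phi_{k-1,j} rho(k-j)]
            / [1 - sum_{j=1..k-1} phi_{k-1,j} rho(j)],
  phi_{k,j} = phi_{k-1,j} - phi_{kk} phi_{k-1,k-j},  j = 1..k-1.
Step k = 1:
  phi_11 = rho(1) = 0.2893.
Step k = 2:
  phi_22 = [rho(2) - phi_11 rho(1)] / [1 - phi_11 rho(1)] = [0.2661 - (0.2893)(0.2893)] / [1 - (0.2893)(0.2893)]
         = 0.18240551 / 0.91630551 = 0.199066.
  Update: phi_21 = phi_11 - phi_22 phi_11 = 0.2893 - (0.199066)(0.2893) = 0.23171.
Step k = 3:
  phi_33 = [rho(3) - phi_21 rho(2) - phi_22 rho(1)] / [1 - phi_21 rho(1) - phi_22 rho(2)]
    numerator   = -0.1386 - (0.23171)(0.2661) - (0.199066)(0.2893) = -0.25784793
    denominator = 1 - (0.23171)(0.2893) - (0.199066)(0.2661) = 0.87999473
  phi_33 = -0.25784793 / 0.87999473 = -0.293.
Therefore phi_{33} = -0.2930.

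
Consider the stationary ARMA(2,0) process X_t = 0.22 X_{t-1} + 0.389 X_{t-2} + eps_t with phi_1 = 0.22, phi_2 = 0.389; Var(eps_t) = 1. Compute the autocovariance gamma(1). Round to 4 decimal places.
\gamma(1) = 0.4875

Multiply the model equation by X_{t-k} and take expectations. With theta_0 = psi_0 = 1 and psi_j the MA(infinity) weights, this gives
  gamma(k) - sum_i phi_i gamma(k-i) = c_k,
  c_k = sigma^2 * sum_{j=k..q} theta_j psi_{j-k}   (c_k = 0 for k > q),
using gamma(-m) = gamma(m).
Pure AR (q = 0): c_0 = sigma^2 = 1, c_k = 0 for k >= 1.
Equations for k = 0, 1, 2 (AR order 2, c_2 = 0):
  (E0) gamma(0) = phi_1 gamma(1) + phi_2 gamma(2) + c_0
  (E1) gamma(1) = phi_1 gamma(0) + phi_2 gamma(1) + c_1
  (E2) gamma(2) = phi_1 gamma(1) + phi_2 gamma(0)
From (E1): gamma(1) = A gamma(0) + B with
  A = phi_1 / (1 - phi_2) = 0.22 / 0.611 = 0.360065,   B = c_1 / (1 - phi_2) = 0 / 0.611 = 0.
Insert (E2) into (E0): gamma(0) (1 - phi_2^2) = phi_1 (1 + phi_2) gamma(1) + c_0.
  phi_1 (1 + phi_2) = (0.22)(1.389) = 0.30558,   1 - phi_2^2 = 0.848679.
Replace gamma(1) by A gamma(0) + B and collect gamma(0):
  gamma(0) [0.848679 - (0.30558)(0.360065)] = c_0 = 1
  gamma(0) * 0.73865 = 1
  gamma(0) = 1 / 0.73865 = 1.353821.
  gamma(1) = A gamma(0) = (0.360065)(1.353821) = 0.487464.
Therefore gamma(1) = 0.4875 (to 4 decimal places).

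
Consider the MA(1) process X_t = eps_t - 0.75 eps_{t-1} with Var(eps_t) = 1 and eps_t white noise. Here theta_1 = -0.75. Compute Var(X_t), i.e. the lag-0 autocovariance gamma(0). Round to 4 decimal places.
\gamma(0) = 1.5625

For an MA(q) process X_t = eps_t + sum_i theta_i eps_{t-i} with
Var(eps_t) = sigma^2, the variance is
  gamma(0) = sigma^2 * (1 + sum_i theta_i^2).
  sum_i theta_i^2 = (-0.75)^2 = 0.5625.
  gamma(0) = 1 * (1 + 0.5625) = 1 * 1.5625 = 1.5625.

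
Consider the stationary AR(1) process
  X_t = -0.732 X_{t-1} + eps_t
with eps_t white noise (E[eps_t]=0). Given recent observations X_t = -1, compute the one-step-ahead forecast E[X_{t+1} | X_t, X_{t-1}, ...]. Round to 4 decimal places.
E[X_{t+1} \mid \mathcal F_t] = 0.7320

For an AR(p) model X_t = c + sum_i phi_i X_{t-i} + eps_t, the
one-step-ahead conditional mean is
  E[X_{t+1} | X_t, ...] = c + sum_i phi_i X_{t+1-i}.
Substitute known values:
  E[X_{t+1} | ...] = (-0.732) * (-1)
                   = 0.7320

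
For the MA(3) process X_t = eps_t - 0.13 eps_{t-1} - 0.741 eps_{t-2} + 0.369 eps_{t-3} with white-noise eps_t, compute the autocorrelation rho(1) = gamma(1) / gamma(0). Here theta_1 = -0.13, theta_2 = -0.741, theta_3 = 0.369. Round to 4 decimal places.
\rho(1) = -0.1804

For an MA(q) process with theta_0 = 1, the autocovariance is
  gamma(k) = sigma^2 * sum_{i=0..q-k} theta_i * theta_{i+k},
and rho(k) = gamma(k) / gamma(0). Sigma^2 cancels.
  numerator   = (1)*(-0.13) + (-0.13)*(-0.741) + (-0.741)*(0.369) = -0.307099.
  denominator = (1)^2 + (-0.13)^2 + (-0.741)^2 + (0.369)^2 = 1.702142.
  rho(1) = -0.307099 / 1.702142 = -0.1804.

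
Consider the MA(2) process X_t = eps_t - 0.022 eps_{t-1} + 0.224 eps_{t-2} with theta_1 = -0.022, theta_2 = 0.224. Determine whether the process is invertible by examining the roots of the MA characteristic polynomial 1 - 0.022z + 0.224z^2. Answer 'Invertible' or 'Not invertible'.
\text{Invertible}

The MA(q) characteristic polynomial is P(z) = 1 - 0.022z + 0.224z^2.
Invertibility requires all roots to lie outside the unit circle, i.e. |z| > 1 for every root.
Set 1 + (-0.022) z + (0.224) z^2 = 0, i.e. a z^2 + b z + c = 0 with a = 0.224, b = -0.022, c = 1.
Discriminant D = b^2 - 4ac = (-0.022)^2 - 4*(0.224)*1 = 0.000484 - (0.896) = -0.895516.
D < 0, so the roots are the complex-conjugate pair z = (-b +/- i sqrt(-D)) / (2a) = 0.0491 +/- 2.1123i.
For a conjugate pair |z|^2 = z * conj(z) = (product of roots) = c/a = 1/(0.224) = 4.464286, so |z| = sqrt(4.464286) = 2.1129 for both roots.
Moduli of all roots: 2.1129, 2.1129.
All moduli strictly greater than 1? Yes.
Verdict: Invertible.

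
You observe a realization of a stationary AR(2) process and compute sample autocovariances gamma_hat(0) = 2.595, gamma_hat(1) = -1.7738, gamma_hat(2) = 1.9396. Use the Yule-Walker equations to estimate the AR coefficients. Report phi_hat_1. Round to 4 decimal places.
\hat\phi_{1} = -0.3240

The Yule-Walker equations for an AR(p) process read, in matrix form,
  Gamma_p phi = r_p,   with   (Gamma_p)_{ij} = gamma(|i - j|),
                       (r_p)_i = gamma(i),   i,j = 1..p.
Substitute the sample gammas (Toeplitz matrix and right-hand side of size 2):
  Gamma_p = [[2.595, -1.7738], [-1.7738, 2.595]]
  r_p     = [-1.7738, 1.9396]
Written out:
  2.595 phi_1 - 1.7738 phi_2 = -1.7738
  -1.7738 phi_1 + 2.595 phi_2 = 1.9396
Solve by Cramer's rule:
  det = gamma(0)^2 - gamma(1)^2 = (2.595)^2 - (-1.7738)^2 = 6.734025 - 3.14636644 = 3.58765856
  phi_hat_1 = [gamma(1) gamma(0) - gamma(1) gamma(2)] / det = [(-1.7738)(2.595) - (-1.7738)(1.9396)] / 3.58765856 = -1.16254852 / 3.58765856 = -0.324
  phi_hat_2 = [gamma(0) gamma(2) - gamma(1)^2] / det = [(2.595)(1.9396) - (-1.7738)^2] / 3.58765856 = 1.88689556 / 3.58765856 = 0.5259
So phi_hat = [-0.3240, 0.5259].
Therefore phi_hat_1 = -0.3240.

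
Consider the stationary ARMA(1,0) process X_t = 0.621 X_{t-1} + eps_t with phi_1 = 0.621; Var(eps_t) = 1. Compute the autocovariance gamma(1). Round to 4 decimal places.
\gamma(1) = 1.0108

Multiply the model equation by X_{t-k} and take expectations. With theta_0 = psi_0 = 1 and psi_j the MA(infinity) weights, this gives
  gamma(k) - sum_i phi_i gamma(k-i) = c_k,
  c_k = sigma^2 * sum_{j=k..q} theta_j psi_{j-k}   (c_k = 0 for k > q),
using gamma(-m) = gamma(m).
Pure AR (q = 0): c_0 = sigma^2 = 1, c_k = 0 for k >= 1.
Equations for k = 0 and k = 1 (AR order 1):
  gamma(0) = phi_1 gamma(1) + c_0
  gamma(1) = phi_1 gamma(0) + c_1
Substituting the second into the first: gamma(0) (1 - phi_1^2) = c_0 + phi_1 c_1, so
  gamma(0) = c_0 / (1 - phi_1^2) = 1 / (1 - (0.621)^2) = 1 / 0.614359 = 1.627713.
  gamma(1) = phi_1 gamma(0) = (0.621)(1.627713) = 1.01081.
Therefore gamma(1) = 1.0108 (to 4 decimal places).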